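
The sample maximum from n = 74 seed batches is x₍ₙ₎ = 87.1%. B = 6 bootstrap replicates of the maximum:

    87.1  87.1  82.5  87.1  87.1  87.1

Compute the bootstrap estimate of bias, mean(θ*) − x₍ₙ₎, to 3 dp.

mean(θ*) = (87.1 + 87.1 + 82.5 + 87.1 + 87.1 + 87.1) / 6 = 86.3333
bias = 86.3333 − 87.1

bias = −0.767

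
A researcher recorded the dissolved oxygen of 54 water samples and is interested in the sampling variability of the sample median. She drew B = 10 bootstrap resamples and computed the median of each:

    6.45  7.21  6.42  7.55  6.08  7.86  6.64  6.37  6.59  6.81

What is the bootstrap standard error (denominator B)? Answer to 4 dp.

Bootstrap SE is the standard deviation of the 10 replicate medians.
Mean of replicates: (6.45 + 7.21 + 6.42 + 7.55 + 6.08 + 7.86 + 6.64 + 6.37 + 6.59 + 6.81) / 10 = 67.98000 / 10 = 6.79800
Sum of squared deviations: (−0.34800)² + (+0.41200)² + (−0.37800)² + (+0.75200)² + (−0.71800)² + (+1.06200)² + (−0.15800)² + (−0.42800)² + (−0.20800)² + (+0.01200)² = 2.89416
Variance = 2.89416 / 10 = 0.28942
SE* = √0.28942

SE* = 0.5380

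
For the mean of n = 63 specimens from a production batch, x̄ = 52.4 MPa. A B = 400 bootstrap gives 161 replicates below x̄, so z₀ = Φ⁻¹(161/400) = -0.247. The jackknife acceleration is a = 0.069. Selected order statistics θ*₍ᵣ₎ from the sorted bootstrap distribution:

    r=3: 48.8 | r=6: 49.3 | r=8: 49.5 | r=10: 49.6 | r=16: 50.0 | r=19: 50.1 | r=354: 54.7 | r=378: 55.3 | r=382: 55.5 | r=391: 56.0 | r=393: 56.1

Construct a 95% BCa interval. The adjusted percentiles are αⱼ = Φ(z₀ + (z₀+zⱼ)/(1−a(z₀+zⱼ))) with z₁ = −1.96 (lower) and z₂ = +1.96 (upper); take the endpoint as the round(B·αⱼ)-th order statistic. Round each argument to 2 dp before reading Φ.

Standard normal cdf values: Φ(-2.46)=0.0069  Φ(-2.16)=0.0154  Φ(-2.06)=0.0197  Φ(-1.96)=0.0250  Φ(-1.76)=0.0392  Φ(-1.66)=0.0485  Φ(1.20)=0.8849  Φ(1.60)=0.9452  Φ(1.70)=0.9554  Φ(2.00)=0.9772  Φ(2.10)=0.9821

Lower: z₀ + z₁ = -0.247 + (-1.960) = -2.207; 1 − a(z₀+z₁) = 1 − (0.069)(-2.207) = 1.1523; argument = -0.247 + (-2.207)/1.1523 = -2.1623 → -2.16.
α₁ = Φ(-2.16) = 0.0154; rank = round(400 × 0.0154) = 6; θ*₍6₎ = 49.3.
Upper: z₀ + z₂ = 1.713; 1 − a(z₀+z₂) = 0.8818; argument = 1.6956 → 1.70; α₂ = 0.9554; rank = 382; θ*₍382₎ = 55.5.

(49.3, 55.5)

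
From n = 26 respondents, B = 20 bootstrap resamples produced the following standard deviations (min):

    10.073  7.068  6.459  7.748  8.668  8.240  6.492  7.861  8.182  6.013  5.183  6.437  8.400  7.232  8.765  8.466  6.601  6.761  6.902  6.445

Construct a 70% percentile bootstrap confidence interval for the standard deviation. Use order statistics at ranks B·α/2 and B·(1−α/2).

Sorted replicates: 5.183, 6.013, 6.437, 6.445, 6.459, 6.492, 6.601, 6.761, 6.902, 7.068, 7.232, 7.748, 7.861, 8.182, 8.240, 8.400, 8.466, 8.668, 8.765, 10.073
α = 0.30; lower rank = 20 × 0.150 = 3; upper rank = 20 × 0.850 = 17.
The 3rd smallest replicate is 6.437; the 17th is 8.466.

(6.437, 8.466)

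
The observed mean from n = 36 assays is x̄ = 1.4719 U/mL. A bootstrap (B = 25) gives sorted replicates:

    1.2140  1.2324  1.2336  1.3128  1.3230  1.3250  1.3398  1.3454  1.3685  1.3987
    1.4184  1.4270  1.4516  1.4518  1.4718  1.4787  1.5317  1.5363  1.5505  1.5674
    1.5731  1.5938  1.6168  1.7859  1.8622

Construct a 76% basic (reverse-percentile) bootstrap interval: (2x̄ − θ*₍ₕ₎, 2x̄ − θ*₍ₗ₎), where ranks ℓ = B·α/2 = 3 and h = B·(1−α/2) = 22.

(1.3500, 1.7102)

Percentile endpoints at ranks 3 and 22: θ*₍3₎ = 1.2336, θ*₍22₎ = 1.5938.
Basic interval reflects these around x̄:
  lower = 2 × 1.4719 − 1.5938 = 1.3500
  upper = 2 × 1.4719 − 1.2336 = 1.7102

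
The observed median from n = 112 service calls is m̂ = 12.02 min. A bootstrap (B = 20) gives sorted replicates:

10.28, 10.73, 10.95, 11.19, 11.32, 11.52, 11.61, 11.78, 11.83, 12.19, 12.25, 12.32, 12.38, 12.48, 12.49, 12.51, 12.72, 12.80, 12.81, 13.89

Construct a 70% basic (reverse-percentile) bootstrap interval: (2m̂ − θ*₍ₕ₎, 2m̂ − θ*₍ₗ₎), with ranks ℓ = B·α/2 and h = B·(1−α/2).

Percentile endpoints at ranks 3 and 17: θ*₍3₎ = 10.95, θ*₍17₎ = 12.72.
Basic interval reflects these around m̂:
  lower = 2 × 12.02 − 12.72 = 11.32
  upper = 2 × 12.02 − 10.95 = 13.09

(11.32, 13.09)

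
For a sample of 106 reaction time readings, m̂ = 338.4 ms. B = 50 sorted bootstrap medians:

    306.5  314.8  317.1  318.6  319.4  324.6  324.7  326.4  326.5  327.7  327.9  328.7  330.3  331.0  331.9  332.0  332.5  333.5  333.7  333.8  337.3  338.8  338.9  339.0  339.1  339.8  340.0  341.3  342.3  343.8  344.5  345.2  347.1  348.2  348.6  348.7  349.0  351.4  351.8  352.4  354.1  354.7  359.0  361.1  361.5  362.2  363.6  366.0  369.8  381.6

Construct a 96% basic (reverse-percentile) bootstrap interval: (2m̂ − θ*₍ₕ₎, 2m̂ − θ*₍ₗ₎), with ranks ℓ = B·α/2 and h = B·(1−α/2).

(307.0, 370.3)

Percentile endpoints at ranks 1 and 49: θ*₍1₎ = 306.5, θ*₍49₎ = 369.8.
Basic interval reflects these around m̂:
  lower = 2 × 338.4 − 369.8 = 307.0
  upper = 2 × 338.4 − 306.5 = 370.3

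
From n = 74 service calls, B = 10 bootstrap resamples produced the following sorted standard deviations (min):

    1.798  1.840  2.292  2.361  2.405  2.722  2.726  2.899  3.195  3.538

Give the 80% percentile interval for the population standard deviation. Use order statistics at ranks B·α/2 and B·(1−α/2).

(1.798, 3.195)

α = 0.20; lower rank = 10 × 0.100 = 1; upper rank = 10 × 0.900 = 9.
The 1st smallest replicate is 1.798; the 9th is 3.195.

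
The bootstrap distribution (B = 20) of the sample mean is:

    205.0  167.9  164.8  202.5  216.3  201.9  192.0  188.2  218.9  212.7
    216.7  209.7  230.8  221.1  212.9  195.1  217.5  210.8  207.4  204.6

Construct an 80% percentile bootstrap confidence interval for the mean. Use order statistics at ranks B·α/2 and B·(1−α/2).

(167.9, 218.9)

Sorted replicates: 164.8, 167.9, 188.2, 192.0, 195.1, 201.9, 202.5, 204.6, 205.0, 207.4, 209.7, 210.8, 212.7, 212.9, 216.3, 216.7, 217.5, 218.9, 221.1, 230.8
α = 0.20; lower rank = 20 × 0.100 = 2; upper rank = 20 × 0.900 = 18.
The 2nd smallest replicate is 167.9; the 18th is 218.9.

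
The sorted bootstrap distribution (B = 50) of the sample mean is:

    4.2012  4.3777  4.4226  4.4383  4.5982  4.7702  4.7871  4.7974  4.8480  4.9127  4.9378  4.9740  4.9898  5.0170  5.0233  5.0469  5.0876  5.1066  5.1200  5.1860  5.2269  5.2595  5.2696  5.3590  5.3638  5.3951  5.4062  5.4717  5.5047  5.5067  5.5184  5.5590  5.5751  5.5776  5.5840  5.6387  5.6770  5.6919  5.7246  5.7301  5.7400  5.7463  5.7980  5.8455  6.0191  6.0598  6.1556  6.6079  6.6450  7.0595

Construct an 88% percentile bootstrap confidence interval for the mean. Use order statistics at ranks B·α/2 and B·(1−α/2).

α = 0.12; lower rank = 50 × 0.060 = 3; upper rank = 50 × 0.940 = 47.
The 3rd smallest replicate is 4.4226; the 47th is 6.1556.

(4.4226, 6.1556)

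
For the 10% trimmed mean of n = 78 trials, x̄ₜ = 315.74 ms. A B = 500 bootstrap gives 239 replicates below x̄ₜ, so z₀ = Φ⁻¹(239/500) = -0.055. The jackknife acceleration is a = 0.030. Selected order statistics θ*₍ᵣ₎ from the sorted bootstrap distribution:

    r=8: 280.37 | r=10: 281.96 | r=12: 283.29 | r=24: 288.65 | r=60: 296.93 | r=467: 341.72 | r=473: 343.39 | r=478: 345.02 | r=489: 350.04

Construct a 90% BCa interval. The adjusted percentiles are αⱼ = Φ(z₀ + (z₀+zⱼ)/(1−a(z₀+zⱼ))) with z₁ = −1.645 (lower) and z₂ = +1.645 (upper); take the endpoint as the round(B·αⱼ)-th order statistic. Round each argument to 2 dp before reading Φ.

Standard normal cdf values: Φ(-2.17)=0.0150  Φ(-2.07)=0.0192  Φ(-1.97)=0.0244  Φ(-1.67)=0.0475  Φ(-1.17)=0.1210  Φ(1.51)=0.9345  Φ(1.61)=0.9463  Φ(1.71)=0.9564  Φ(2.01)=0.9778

Lower: z₀ + z₁ = -0.055 + (-1.645) = -1.700; 1 − a(z₀+z₁) = 1 − (0.030)(-1.700) = 1.0510; argument = -0.055 + (-1.700)/1.0510 = -1.6725 → -1.67.
α₁ = Φ(-1.67) = 0.0475; rank = round(500 × 0.0475) = 24; θ*₍24₎ = 288.65.
Upper: z₀ + z₂ = 1.590; 1 − a(z₀+z₂) = 0.9523; argument = 1.6146 → 1.61; α₂ = 0.9463; rank = 473; θ*₍473₎ = 343.39.

(288.65, 343.39)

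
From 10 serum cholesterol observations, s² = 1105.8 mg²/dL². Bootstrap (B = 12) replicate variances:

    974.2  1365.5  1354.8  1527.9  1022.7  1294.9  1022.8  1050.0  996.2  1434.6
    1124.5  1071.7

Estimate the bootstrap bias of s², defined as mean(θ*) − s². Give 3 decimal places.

mean(θ*) = (974.2 + 1365.5 + 1354.8 + 1527.9 + 1022.7 + 1294.9 + 1022.8 + 1050.0 + 996.2 + 1434.6 + 1124.5 + 1071.7) / 12 = 1186.6500
bias = 1186.6500 − 1105.8

bias = +80.850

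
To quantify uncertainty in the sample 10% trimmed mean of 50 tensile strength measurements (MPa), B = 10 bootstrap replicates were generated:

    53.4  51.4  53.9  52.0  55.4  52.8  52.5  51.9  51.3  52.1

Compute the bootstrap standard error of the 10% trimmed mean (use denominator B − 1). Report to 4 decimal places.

Bootstrap SE is the standard deviation of the 10 replicate 10% trimmed means.
Mean of replicates: (53.4 + 51.4 + 53.9 + 52.0 + 55.4 + 52.8 + 52.5 + 51.9 + 51.3 + 52.1) / 10 = 526.70000 / 10 = 52.67000
Sum of squared deviations: (+0.73000)² + (−1.27000)² + (+1.23000)² + (−0.67000)² + (+2.73000)² + (+0.13000)² + (−0.17000)² + (−0.77000)² + (−1.37000)² + (−0.57000)² = 14.40100
Variance = 14.40100 / 9 = 1.60011
SE* = √1.60011

SE* = 1.2650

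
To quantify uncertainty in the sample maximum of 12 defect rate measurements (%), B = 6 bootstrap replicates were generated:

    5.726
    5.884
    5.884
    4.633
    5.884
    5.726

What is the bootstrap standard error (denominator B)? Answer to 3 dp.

Bootstrap SE is the standard deviation of the 6 replicate maximums.
Mean of replicates: (5.726 + 5.884 + 5.884 + 4.633 + 5.884 + 5.726) / 6 = 33.7370 / 6 = 5.6228
Sum of squared deviations: (+0.1032)² + (+0.2612)² + (+0.2612)² + (−0.9898)² + (+0.2612)² + (+0.1032)² = 1.2057
Variance = 1.2057 / 6 = 0.2009
SE* = √0.2009

SE* = 0.448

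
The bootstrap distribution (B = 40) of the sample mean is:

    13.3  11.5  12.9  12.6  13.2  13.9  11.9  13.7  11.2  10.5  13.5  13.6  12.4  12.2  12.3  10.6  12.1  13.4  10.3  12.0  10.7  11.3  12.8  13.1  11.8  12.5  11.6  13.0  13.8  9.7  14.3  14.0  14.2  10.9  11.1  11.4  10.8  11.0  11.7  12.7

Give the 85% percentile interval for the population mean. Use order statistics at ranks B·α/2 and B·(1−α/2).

(10.5, 13.9)

Sorted replicates: 9.7, 10.3, 10.5, 10.6, 10.7, 10.8, 10.9, 11.0, 11.1, 11.2, 11.3, 11.4, 11.5, 11.6, 11.7, 11.8, 11.9, 12.0, 12.1, 12.2, 12.3, 12.4, 12.5, 12.6, 12.7, 12.8, 12.9, 13.0, 13.1, 13.2, 13.3, 13.4, 13.5, 13.6, 13.7, 13.8, 13.9, 14.0, 14.2, 14.3
α = 0.15; lower rank = 40 × 0.075 = 3; upper rank = 40 × 0.925 = 37.
The 3rd smallest replicate is 10.5; the 37th is 13.9.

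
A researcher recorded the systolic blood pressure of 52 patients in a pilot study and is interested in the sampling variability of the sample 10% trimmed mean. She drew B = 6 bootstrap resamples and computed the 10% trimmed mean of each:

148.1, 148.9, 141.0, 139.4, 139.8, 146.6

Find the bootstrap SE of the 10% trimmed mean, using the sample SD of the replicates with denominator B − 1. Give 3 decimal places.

Bootstrap SE is the standard deviation of the 6 replicate 10% trimmed means.
Mean of replicates: (148.1 + 148.9 + 141.0 + 139.4 + 139.8 + 146.6) / 6 = 863.8000 / 6 = 143.9667
Sum of squared deviations: (+4.1333)² + (+4.9333)² + (−2.9667)² + (−4.5667)² + (−4.1667)² + (+2.6333)² = 95.3733
Variance = 95.3733 / 5 = 19.0747
SE* = √19.0747

SE* = 4.367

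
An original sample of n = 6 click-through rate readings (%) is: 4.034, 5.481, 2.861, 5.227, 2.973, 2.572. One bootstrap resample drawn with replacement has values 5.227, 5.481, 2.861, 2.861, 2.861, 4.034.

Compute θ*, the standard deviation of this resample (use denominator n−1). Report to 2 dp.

θ* = 1.23

Mean = 3.8875; sum of squared deviations = 7.5161
s² = 7.5161 / 5 = 1.5032
s = √1.5032 = 1.23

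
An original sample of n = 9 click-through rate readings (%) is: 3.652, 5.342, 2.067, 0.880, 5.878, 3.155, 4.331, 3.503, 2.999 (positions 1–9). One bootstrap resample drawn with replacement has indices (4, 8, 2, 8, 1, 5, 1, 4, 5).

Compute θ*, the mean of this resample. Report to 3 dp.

Resample values: 0.880, 3.503, 5.342, 3.503, 3.652, 5.878, 3.652, 0.880, 5.878.
Mean = (0.880 + 3.503 + 5.342 + 3.503 + 3.652 + 5.878 + 3.652 + 0.880 + 5.878) / 9 = 33.1680 / 9 = 3.685

θ* = 3.685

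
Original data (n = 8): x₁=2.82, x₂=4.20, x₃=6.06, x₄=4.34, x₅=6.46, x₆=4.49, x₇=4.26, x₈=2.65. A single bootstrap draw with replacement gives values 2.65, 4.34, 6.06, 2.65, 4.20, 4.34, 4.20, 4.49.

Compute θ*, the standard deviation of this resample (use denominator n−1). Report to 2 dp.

θ* = 1.09

Mean = 4.1162; sum of squared deviations = 8.3318
s² = 8.3318 / 7 = 1.1903
s = √1.1903 = 1.09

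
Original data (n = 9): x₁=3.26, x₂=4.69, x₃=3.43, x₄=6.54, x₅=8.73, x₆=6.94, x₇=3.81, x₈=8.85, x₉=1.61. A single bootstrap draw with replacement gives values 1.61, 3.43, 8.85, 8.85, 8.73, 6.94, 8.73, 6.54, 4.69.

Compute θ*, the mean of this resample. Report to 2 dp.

Mean = (1.61 + 3.43 + 8.85 + 8.85 + 8.73 + 6.94 + 8.73 + 6.54 + 4.69) / 9 = 58.370 / 9 = 6.49

θ* = 6.49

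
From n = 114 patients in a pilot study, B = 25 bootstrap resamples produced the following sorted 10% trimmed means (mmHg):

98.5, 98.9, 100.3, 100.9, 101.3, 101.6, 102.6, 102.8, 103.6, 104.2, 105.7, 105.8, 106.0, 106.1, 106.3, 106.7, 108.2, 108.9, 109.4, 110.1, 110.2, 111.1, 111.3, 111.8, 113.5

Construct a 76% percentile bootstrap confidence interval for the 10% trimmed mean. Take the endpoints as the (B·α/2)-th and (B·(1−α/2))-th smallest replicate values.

(100.3, 111.1)

α = 0.24; lower rank = 25 × 0.120 = 3; upper rank = 25 × 0.880 = 22.
The 3rd smallest replicate is 100.3; the 22nd is 111.1.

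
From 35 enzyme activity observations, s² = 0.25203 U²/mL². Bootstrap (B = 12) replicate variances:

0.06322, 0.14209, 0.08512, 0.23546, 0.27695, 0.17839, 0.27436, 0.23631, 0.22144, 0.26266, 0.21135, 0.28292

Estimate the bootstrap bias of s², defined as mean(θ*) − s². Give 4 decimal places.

bias = −0.0462

mean(θ*) = (0.06322 + 0.14209 + 0.08512 + 0.23546 + 0.27695 + 0.17839 + 0.27436 + 0.23631 + 0.22144 + 0.26266 + 0.21135 + 0.28292) / 12 = 0.20586
bias = 0.20586 − 0.25203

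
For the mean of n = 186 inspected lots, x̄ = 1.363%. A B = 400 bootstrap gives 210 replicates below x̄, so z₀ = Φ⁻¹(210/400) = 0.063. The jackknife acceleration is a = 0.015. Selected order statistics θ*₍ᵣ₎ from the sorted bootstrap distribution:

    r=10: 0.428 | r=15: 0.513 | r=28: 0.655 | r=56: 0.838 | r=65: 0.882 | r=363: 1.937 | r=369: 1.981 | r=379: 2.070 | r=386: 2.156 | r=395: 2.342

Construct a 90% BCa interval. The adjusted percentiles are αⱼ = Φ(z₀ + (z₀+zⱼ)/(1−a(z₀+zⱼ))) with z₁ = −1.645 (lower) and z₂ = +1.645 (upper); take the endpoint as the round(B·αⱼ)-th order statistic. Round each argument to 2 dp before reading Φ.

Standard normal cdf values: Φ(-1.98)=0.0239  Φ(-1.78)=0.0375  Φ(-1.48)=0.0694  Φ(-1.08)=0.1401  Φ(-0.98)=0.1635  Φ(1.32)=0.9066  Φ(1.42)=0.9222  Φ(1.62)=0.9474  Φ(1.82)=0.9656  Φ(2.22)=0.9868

(0.655, 2.156)

Lower: z₀ + z₁ = 0.063 + (-1.645) = -1.582; 1 − a(z₀+z₁) = 1 − (0.015)(-1.582) = 1.0237; argument = 0.063 + (-1.582)/1.0237 = -1.4823 → -1.48.
α₁ = Φ(-1.48) = 0.0694; rank = round(400 × 0.0694) = 28; θ*₍28₎ = 0.655.
Upper: z₀ + z₂ = 1.708; 1 − a(z₀+z₂) = 0.9744; argument = 1.8159 → 1.82; α₂ = 0.9656; rank = 386; θ*₍386₎ = 2.156.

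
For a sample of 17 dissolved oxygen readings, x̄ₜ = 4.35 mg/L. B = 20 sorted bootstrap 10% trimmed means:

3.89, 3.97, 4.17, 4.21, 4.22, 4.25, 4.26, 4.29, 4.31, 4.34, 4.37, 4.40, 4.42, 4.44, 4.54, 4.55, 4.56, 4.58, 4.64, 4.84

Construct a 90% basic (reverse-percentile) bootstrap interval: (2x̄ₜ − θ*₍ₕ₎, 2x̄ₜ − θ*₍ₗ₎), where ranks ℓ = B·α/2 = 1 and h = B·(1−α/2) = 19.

(4.06, 4.81)

Percentile endpoints at ranks 1 and 19: θ*₍1₎ = 3.89, θ*₍19₎ = 4.64.
Basic interval reflects these around x̄ₜ:
  lower = 2 × 4.35 − 4.64 = 4.06
  upper = 2 × 4.35 − 3.89 = 4.81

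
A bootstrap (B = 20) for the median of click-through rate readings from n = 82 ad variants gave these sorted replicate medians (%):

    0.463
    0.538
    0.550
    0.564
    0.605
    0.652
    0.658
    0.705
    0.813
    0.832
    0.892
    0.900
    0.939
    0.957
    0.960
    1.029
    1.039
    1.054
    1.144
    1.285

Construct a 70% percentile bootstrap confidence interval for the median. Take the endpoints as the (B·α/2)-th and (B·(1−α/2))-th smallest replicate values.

α = 0.30; lower rank = 20 × 0.150 = 3; upper rank = 20 × 0.850 = 17.
The 3rd smallest replicate is 0.550; the 17th is 1.039.

(0.550, 1.039)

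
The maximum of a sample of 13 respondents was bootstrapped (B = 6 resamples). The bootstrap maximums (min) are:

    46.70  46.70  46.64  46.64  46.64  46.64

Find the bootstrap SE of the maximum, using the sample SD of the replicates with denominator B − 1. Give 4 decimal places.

Bootstrap SE is the standard deviation of the 6 replicate maximums.
Mean of replicates: (46.70 + 46.70 + 46.64 + 46.64 + 46.64 + 46.64) / 6 = 279.96000 / 6 = 46.66000
Sum of squared deviations: (+0.04000)² + (+0.04000)² + (−0.02000)² + (−0.02000)² + (−0.02000)² + (−0.02000)² = 0.00480
Variance = 0.00480 / 5 = 0.00096
SE* = √0.00096

SE* = 0.0310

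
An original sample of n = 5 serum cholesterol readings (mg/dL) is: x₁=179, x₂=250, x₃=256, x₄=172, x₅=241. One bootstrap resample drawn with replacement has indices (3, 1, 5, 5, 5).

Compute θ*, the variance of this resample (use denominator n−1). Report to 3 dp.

θ* = 906.800

Resample values: 256, 179, 241, 241, 241.
Mean = 231.6000; sum of squared deviations = 3627.2000
s² = 3627.2000 / 4 = 906.8000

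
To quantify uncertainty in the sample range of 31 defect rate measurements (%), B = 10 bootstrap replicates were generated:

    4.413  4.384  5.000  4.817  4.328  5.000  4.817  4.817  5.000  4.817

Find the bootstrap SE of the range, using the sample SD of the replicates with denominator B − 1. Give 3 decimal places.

SE* = 0.265

Bootstrap SE is the standard deviation of the 10 replicate ranges.
Mean of replicates: (4.413 + 4.384 + 5.000 + 4.817 + 4.328 + 5.000 + 4.817 + 4.817 + 5.000 + 4.817) / 10 = 47.3930 / 10 = 4.7393
Sum of squared deviations: (−0.3263)² + (−0.3553)² + (+0.2607)² + (+0.0777)² + (−0.4113)² + (+0.2607)² + (+0.0777)² + (+0.0777)² + (+0.2607)² + (+0.0777)² = 0.6299
Variance = 0.6299 / 9 = 0.0700
SE* = √0.0700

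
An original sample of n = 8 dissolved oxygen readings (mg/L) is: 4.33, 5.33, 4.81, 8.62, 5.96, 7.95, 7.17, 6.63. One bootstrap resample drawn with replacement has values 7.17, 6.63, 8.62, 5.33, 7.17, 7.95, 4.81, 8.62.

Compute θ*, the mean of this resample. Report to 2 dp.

Mean = (7.17 + 6.63 + 8.62 + 5.33 + 7.17 + 7.95 + 4.81 + 8.62) / 8 = 56.300 / 8 = 7.04

θ* = 7.04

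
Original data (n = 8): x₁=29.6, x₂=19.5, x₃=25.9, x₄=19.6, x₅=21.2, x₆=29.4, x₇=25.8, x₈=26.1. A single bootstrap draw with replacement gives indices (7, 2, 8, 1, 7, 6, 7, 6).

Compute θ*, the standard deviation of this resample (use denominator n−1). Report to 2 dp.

Resample values: 25.8, 19.5, 26.1, 29.6, 25.8, 29.4, 25.8, 29.4.
Mean = 26.4250; sum of squared deviations = 77.0150
s² = 77.0150 / 7 = 11.0021
s = √11.0021 = 3.32

θ* = 3.32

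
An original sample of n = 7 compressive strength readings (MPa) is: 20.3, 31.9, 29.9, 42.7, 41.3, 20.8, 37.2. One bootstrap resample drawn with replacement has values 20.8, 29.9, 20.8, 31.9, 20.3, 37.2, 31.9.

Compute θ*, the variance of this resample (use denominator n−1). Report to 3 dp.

θ* = 46.696

Mean = 27.5429; sum of squared deviations = 280.1771
s² = 280.1771 / 6 = 46.6962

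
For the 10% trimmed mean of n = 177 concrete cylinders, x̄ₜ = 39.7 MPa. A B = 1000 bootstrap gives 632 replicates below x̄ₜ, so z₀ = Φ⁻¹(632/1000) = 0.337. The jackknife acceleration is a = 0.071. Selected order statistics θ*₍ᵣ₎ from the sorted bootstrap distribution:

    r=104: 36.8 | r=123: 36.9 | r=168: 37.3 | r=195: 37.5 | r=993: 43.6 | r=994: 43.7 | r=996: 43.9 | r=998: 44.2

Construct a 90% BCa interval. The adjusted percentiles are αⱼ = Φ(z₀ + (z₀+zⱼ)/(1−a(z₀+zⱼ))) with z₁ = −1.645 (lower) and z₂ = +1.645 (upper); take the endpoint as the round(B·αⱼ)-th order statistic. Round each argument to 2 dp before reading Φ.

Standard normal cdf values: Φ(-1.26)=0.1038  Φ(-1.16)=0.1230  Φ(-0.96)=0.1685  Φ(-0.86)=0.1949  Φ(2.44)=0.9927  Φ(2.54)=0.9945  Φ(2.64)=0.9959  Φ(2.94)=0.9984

(37.5, 43.9)

Lower: z₀ + z₁ = 0.337 + (-1.645) = -1.308; 1 − a(z₀+z₁) = 1 − (0.071)(-1.308) = 1.0929; argument = 0.337 + (-1.308)/1.0929 = -0.8599 → -0.86.
α₁ = Φ(-0.86) = 0.1949; rank = round(1000 × 0.1949) = 195; θ*₍195₎ = 37.5.
Upper: z₀ + z₂ = 1.982; 1 − a(z₀+z₂) = 0.8593; argument = 2.6436 → 2.64; α₂ = 0.9959; rank = 996; θ*₍996₎ = 43.9.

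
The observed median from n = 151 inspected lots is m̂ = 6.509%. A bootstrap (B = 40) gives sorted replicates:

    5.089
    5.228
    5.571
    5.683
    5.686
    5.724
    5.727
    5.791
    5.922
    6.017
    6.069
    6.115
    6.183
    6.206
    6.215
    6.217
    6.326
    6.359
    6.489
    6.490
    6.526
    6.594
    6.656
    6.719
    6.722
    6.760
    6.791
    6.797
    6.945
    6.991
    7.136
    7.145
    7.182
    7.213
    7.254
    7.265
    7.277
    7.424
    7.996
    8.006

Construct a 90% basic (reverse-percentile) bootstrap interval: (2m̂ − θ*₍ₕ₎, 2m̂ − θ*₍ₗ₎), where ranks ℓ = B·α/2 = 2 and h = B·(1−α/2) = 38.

(5.594, 7.790)

Percentile endpoints at ranks 2 and 38: θ*₍2₎ = 5.228, θ*₍38₎ = 7.424.
Basic interval reflects these around m̂:
  lower = 2 × 6.509 − 7.424 = 5.594
  upper = 2 × 6.509 − 5.228 = 7.790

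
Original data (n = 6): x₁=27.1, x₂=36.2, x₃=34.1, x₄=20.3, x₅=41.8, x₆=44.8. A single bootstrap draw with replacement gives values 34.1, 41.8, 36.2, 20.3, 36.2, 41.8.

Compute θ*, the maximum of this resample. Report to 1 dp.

Maximum = 41.8

θ* = 41.8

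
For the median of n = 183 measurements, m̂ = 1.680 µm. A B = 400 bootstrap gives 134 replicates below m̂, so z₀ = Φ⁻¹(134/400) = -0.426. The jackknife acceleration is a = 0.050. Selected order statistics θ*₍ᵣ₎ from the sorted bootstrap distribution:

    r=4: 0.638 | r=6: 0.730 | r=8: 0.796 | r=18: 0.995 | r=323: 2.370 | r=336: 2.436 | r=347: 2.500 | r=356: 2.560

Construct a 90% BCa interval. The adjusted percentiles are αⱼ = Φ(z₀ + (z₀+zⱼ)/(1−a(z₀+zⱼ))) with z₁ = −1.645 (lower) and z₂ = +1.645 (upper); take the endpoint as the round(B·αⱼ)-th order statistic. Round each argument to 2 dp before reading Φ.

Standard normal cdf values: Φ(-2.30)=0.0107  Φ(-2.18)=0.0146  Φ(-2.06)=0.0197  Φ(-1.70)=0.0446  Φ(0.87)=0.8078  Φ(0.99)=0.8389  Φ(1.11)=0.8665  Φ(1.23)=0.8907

Lower: z₀ + z₁ = -0.426 + (-1.645) = -2.071; 1 − a(z₀+z₁) = 1 − (0.050)(-2.071) = 1.1036; argument = -0.426 + (-2.071)/1.1036 = -2.3027 → -2.30.
α₁ = Φ(-2.30) = 0.0107; rank = round(400 × 0.0107) = 4; θ*₍4₎ = 0.638.
Upper: z₀ + z₂ = 1.219; 1 − a(z₀+z₂) = 0.9390; argument = 0.8721 → 0.87; α₂ = 0.8078; rank = 323; θ*₍323₎ = 2.370.

(0.638, 2.370)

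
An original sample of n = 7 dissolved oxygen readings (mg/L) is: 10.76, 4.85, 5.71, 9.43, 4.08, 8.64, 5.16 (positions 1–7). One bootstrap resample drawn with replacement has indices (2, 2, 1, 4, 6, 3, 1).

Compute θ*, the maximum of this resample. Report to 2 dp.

θ* = 10.76

Resample values: 4.85, 4.85, 10.76, 9.43, 8.64, 5.71, 10.76.
Maximum = 10.76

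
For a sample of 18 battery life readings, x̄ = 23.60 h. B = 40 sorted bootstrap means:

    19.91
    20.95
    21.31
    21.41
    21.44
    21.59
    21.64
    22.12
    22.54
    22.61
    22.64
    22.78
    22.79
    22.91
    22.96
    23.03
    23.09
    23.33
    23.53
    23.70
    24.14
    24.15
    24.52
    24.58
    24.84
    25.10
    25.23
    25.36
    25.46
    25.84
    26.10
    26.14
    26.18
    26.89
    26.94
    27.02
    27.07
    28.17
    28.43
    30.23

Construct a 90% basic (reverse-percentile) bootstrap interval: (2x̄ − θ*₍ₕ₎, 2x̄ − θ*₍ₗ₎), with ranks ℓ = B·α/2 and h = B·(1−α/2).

Percentile endpoints at ranks 2 and 38: θ*₍2₎ = 20.95, θ*₍38₎ = 28.17.
Basic interval reflects these around x̄:
  lower = 2 × 23.60 − 28.17 = 19.03
  upper = 2 × 23.60 − 20.95 = 26.25

(19.03, 26.25)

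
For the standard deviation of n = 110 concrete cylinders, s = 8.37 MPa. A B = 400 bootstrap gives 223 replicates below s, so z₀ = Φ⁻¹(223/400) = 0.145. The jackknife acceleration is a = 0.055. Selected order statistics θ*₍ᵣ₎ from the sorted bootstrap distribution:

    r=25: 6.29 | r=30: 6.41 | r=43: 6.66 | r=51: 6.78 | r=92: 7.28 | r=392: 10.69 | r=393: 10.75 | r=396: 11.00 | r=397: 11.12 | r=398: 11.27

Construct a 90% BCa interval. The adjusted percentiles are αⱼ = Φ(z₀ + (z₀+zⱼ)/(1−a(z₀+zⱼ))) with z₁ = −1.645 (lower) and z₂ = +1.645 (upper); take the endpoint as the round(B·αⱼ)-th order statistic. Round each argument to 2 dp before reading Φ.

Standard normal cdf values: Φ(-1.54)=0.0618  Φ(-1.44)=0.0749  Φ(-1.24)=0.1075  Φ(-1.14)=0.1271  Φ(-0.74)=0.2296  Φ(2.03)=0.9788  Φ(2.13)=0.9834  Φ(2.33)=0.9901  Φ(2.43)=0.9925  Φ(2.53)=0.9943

(6.66, 10.75)

Lower: z₀ + z₁ = 0.145 + (-1.645) = -1.500; 1 − a(z₀+z₁) = 1 − (0.055)(-1.500) = 1.0825; argument = 0.145 + (-1.500)/1.0825 = -1.2407 → -1.24.
α₁ = Φ(-1.24) = 0.1075; rank = round(400 × 0.1075) = 43; θ*₍43₎ = 6.66.
Upper: z₀ + z₂ = 1.790; 1 − a(z₀+z₂) = 0.9015; argument = 2.1305 → 2.13; α₂ = 0.9834; rank = 393; θ*₍393₎ = 10.75.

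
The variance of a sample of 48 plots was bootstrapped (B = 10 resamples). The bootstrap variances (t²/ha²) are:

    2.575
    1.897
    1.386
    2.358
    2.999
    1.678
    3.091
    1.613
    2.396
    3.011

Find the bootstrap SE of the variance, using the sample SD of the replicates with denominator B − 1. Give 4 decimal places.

SE* = 0.6293

Bootstrap SE is the standard deviation of the 10 replicate variances.
Mean of replicates: (2.575 + 1.897 + 1.386 + 2.358 + 2.999 + 1.678 + 3.091 + 1.613 + 2.396 + 3.011) / 10 = 23.00400 / 10 = 2.30040
Sum of squared deviations: (+0.27460)² + (−0.40340)² + (−0.91440)² + (+0.05760)² + (+0.69860)² + (−0.62240)² + (+0.79060)² + (−0.68740)² + (+0.09560)² + (+0.71060)² = 3.56466
Variance = 3.56466 / 9 = 0.39607
SE* = √0.39607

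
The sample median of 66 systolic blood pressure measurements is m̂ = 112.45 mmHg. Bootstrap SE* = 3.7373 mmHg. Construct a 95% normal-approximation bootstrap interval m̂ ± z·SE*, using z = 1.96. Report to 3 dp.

Margin = 1.96 × 3.7373 = 7.3251
Interval: 112.45 ± 7.3251

(105.125, 119.775)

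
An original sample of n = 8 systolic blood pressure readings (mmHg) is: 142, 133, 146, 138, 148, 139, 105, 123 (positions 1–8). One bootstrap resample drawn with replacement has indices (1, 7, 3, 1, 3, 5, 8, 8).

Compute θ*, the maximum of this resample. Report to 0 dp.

θ* = 148

Resample values: 142, 105, 146, 142, 146, 148, 123, 123.
Maximum = 148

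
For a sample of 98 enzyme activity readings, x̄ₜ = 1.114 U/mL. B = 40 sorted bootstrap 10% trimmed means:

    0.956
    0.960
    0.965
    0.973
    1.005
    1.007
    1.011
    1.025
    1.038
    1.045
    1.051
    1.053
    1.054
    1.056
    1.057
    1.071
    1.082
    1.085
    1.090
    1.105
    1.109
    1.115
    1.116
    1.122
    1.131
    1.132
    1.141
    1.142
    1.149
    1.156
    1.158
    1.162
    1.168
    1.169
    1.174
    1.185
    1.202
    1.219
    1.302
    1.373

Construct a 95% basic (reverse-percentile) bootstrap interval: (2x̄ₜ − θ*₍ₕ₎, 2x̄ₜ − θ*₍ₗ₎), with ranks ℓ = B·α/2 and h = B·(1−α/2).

Percentile endpoints at ranks 1 and 39: θ*₍1₎ = 0.956, θ*₍39₎ = 1.302.
Basic interval reflects these around x̄ₜ:
  lower = 2 × 1.114 − 1.302 = 0.926
  upper = 2 × 1.114 − 0.956 = 1.272

(0.926, 1.272)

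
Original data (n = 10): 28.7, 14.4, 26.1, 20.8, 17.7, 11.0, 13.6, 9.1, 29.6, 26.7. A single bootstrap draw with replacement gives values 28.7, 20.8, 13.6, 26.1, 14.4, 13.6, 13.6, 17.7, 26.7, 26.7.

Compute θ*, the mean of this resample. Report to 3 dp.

Mean = (28.7 + 20.8 + 13.6 + 26.1 + 14.4 + 13.6 + 13.6 + 17.7 + 26.7 + 26.7) / 10 = 201.90 / 10 = 20.190

θ* = 20.190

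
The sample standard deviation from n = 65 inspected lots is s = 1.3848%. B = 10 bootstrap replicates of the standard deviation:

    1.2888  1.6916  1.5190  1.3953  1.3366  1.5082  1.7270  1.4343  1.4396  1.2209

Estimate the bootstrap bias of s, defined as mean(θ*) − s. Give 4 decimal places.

bias = +0.0713

mean(θ*) = (1.2888 + 1.6916 + 1.5190 + 1.3953 + 1.3366 + 1.5082 + 1.7270 + 1.4343 + 1.4396 + 1.2209) / 10 = 1.45613
bias = 1.45613 − 1.3848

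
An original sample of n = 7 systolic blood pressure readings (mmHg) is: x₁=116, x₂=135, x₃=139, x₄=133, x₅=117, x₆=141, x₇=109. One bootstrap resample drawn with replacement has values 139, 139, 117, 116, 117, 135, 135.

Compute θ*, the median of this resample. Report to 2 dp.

θ* = 135.00

Sorted: 116, 117, 117, 135, 135, 139, 139
Median = middle value = 135.00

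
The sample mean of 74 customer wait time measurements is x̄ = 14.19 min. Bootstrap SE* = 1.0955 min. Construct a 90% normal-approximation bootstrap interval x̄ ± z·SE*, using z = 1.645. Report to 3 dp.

Margin = 1.645 × 1.0955 = 1.8021
Interval: 14.19 ± 1.8021

(12.388, 15.992)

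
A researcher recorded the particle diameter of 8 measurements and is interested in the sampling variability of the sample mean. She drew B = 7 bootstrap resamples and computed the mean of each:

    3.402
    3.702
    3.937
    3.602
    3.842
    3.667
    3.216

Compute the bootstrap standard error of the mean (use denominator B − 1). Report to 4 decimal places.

Bootstrap SE is the standard deviation of the 7 replicate means.
Mean of replicates: (3.402 + 3.702 + 3.937 + 3.602 + 3.842 + 3.667 + 3.216) / 7 = 25.36800 / 7 = 3.62400
Sum of squared deviations: (−0.22200)² + (+0.07800)² + (+0.31300)² + (−0.02200)² + (+0.21800)² + (+0.04300)² + (−0.40800)² = 0.36966
Variance = 0.36966 / 6 = 0.06161
SE* = √0.06161

SE* = 0.2482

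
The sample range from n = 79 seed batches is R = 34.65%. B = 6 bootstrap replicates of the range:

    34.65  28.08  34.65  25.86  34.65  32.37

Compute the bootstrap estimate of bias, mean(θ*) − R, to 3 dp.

bias = −2.940

mean(θ*) = (34.65 + 28.08 + 34.65 + 25.86 + 34.65 + 32.37) / 6 = 31.7100
bias = 31.7100 − 34.65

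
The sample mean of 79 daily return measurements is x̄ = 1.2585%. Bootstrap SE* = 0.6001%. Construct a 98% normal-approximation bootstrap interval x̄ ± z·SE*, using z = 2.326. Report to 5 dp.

Margin = 2.326 × 0.6001 = 1.395833
Interval: 1.2585 ± 1.395833

(-0.13733, 2.65433)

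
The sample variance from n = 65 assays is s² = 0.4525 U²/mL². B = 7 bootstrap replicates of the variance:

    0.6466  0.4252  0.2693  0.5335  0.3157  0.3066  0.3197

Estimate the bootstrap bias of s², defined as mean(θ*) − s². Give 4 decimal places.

bias = −0.0501

mean(θ*) = (0.6466 + 0.4252 + 0.2693 + 0.5335 + 0.3157 + 0.3066 + 0.3197) / 7 = 0.40237
bias = 0.40237 − 0.4525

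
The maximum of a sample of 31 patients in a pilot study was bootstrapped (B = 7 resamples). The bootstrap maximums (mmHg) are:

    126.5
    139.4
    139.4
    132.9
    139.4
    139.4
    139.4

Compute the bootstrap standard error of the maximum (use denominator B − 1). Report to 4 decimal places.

Bootstrap SE is the standard deviation of the 7 replicate maximums.
Mean of replicates: (126.5 + 139.4 + 139.4 + 132.9 + 139.4 + 139.4 + 139.4) / 7 = 956.40000 / 7 = 136.62857
Sum of squared deviations: (−10.12857)² + (+2.77143)² + (+2.77143)² + (−3.72857)² + (+2.77143)² + (+2.77143)² + (+2.77143)² = 154.89429
Variance = 154.89429 / 6 = 25.81571
SE* = √25.81571

SE* = 5.0809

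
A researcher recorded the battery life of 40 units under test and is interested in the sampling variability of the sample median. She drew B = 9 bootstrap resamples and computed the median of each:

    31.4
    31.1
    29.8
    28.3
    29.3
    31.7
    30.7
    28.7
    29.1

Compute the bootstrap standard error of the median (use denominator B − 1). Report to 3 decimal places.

Bootstrap SE is the standard deviation of the 9 replicate medians.
Mean of replicates: (31.4 + 31.1 + 29.8 + 28.3 + 29.3 + 31.7 + 30.7 + 28.7 + 29.1) / 9 = 270.1000 / 9 = 30.0111
Sum of squared deviations: (+1.3889)² + (+1.0889)² + (−0.2111)² + (−1.7111)² + (−0.7111)² + (+1.6889)² + (+0.6889)² + (−1.3111)² + (−0.9111)² = 12.4689
Variance = 12.4689 / 8 = 1.5586
SE* = √1.5586

SE* = 1.248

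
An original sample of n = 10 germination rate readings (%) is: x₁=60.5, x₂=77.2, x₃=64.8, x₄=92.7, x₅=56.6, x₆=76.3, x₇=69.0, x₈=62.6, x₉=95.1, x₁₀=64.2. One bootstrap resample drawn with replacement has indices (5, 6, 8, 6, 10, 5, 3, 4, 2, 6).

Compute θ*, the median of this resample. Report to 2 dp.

θ* = 70.55

Resample values: 56.6, 76.3, 62.6, 76.3, 64.2, 56.6, 64.8, 92.7, 77.2, 76.3.
Sorted: 56.6, 56.6, 62.6, 64.2, 64.8, 76.3, 76.3, 76.3, 77.2, 92.7
Median = average of the two middle values = 70.55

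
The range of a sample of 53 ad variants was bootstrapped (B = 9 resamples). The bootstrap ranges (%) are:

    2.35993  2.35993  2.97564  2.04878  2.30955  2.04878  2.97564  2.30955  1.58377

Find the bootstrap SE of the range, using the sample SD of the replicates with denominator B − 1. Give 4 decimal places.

SE* = 0.4404

Bootstrap SE is the standard deviation of the 9 replicate ranges.
Mean of replicates: (2.35993 + 2.35993 + 2.97564 + 2.04878 + 2.30955 + 2.04878 + 2.97564 + 2.30955 + 1.58377) / 9 = 20.971570 / 9 = 2.330174
Sum of squared deviations: (+0.029756)² + (+0.029756)² + (+0.645466)² + (−0.281394)² + (−0.020624)² + (−0.281394)² + (+0.645466)² + (−0.020624)² + (−0.746404)² = 1.551358
Variance = 1.551358 / 8 = 0.193920
SE* = √0.193920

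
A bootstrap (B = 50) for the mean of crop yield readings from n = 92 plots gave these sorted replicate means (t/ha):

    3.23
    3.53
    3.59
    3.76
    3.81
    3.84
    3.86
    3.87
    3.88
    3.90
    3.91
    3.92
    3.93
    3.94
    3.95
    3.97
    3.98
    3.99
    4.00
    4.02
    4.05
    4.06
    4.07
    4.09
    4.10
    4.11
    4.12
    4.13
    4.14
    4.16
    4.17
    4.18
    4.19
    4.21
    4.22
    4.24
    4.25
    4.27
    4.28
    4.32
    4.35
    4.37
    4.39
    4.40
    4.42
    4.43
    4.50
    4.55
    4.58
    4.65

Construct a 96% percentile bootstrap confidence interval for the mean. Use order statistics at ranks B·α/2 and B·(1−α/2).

(3.23, 4.58)

α = 0.04; lower rank = 50 × 0.020 = 1; upper rank = 50 × 0.980 = 49.
The 1st smallest replicate is 3.23; the 49th is 4.58.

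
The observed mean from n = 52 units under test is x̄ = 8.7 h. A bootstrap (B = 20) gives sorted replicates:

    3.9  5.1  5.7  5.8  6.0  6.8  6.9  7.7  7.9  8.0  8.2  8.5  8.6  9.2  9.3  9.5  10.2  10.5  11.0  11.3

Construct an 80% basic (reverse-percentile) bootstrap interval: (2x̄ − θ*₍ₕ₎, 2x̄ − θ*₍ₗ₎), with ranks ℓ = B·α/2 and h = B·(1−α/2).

Percentile endpoints at ranks 2 and 18: θ*₍2₎ = 5.1, θ*₍18₎ = 10.5.
Basic interval reflects these around x̄:
  lower = 2 × 8.7 − 10.5 = 6.9
  upper = 2 × 8.7 − 5.1 = 12.3

(6.9, 12.3)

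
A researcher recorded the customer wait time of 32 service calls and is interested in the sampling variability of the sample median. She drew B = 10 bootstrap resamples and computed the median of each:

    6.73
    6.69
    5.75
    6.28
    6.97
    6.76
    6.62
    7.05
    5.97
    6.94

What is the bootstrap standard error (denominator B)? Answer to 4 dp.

SE* = 0.4150

Bootstrap SE is the standard deviation of the 10 replicate medians.
Mean of replicates: (6.73 + 6.69 + 5.75 + 6.28 + 6.97 + 6.76 + 6.62 + 7.05 + 5.97 + 6.94) / 10 = 65.76000 / 10 = 6.57600
Sum of squared deviations: (+0.15400)² + (+0.11400)² + (−0.82600)² + (−0.29600)² + (+0.39400)² + (+0.18400)² + (+0.04400)² + (+0.47400)² + (−0.60600)² + (+0.36400)² = 1.72204
Variance = 1.72204 / 10 = 0.17220
SE* = √0.17220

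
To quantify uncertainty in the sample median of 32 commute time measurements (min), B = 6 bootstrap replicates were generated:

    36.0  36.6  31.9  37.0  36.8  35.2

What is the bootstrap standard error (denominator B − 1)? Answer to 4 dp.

SE* = 1.9188

Bootstrap SE is the standard deviation of the 6 replicate medians.
Mean of replicates: (36.0 + 36.6 + 31.9 + 37.0 + 36.8 + 35.2) / 6 = 213.50000 / 6 = 35.58333
Sum of squared deviations: (+0.41667)² + (+1.01667)² + (−3.68333)² + (+1.41667)² + (+1.21667)² + (−0.38333)² = 18.40833
Variance = 18.40833 / 5 = 3.68167
SE* = √3.68167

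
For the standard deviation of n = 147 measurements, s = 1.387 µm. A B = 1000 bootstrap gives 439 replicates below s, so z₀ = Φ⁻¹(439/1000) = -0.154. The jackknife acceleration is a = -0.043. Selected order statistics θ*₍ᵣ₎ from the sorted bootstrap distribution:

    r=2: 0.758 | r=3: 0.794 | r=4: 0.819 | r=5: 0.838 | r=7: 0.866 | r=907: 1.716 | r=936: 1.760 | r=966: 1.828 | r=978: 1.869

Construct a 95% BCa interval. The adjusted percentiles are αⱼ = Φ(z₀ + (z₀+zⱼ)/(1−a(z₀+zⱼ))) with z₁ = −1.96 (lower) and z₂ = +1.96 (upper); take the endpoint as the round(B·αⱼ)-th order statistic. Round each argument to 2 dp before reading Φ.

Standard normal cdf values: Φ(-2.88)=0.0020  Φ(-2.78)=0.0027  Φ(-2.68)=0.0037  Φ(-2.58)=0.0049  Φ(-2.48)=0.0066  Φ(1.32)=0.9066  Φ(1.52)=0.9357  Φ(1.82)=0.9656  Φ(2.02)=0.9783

(0.866, 1.760)

Lower: z₀ + z₁ = -0.154 + (-1.960) = -2.114; 1 − a(z₀+z₁) = 1 − (-0.043)(-2.114) = 0.9091; argument = -0.154 + (-2.114)/0.9091 = -2.4794 → -2.48.
α₁ = Φ(-2.48) = 0.0066; rank = round(1000 × 0.0066) = 7; θ*₍7₎ = 0.866.
Upper: z₀ + z₂ = 1.806; 1 − a(z₀+z₂) = 1.0777; argument = 1.5219 → 1.52; α₂ = 0.9357; rank = 936; θ*₍936₎ = 1.760.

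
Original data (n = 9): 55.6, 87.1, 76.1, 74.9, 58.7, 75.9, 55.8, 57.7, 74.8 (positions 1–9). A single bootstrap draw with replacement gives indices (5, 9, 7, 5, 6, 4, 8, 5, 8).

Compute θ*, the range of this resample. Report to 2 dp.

Resample values: 58.7, 74.8, 55.8, 58.7, 75.9, 74.9, 57.7, 58.7, 57.7.
Range = 75.9 − 55.8 = 20.10

θ* = 20.10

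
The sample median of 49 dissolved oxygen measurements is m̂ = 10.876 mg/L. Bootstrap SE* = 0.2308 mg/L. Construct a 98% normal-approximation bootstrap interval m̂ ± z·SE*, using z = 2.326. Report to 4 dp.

(10.3392, 11.4128)

Margin = 2.326 × 0.2308 = 0.53684
Interval: 10.876 ± 0.53684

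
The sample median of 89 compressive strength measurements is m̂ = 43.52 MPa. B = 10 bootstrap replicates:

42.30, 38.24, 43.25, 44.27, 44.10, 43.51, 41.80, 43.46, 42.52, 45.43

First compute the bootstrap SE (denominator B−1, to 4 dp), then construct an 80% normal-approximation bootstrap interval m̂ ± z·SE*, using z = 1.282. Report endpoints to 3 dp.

(41.030, 46.010)

Mean of replicates = 42.8880; sum of squared deviations = 33.9546; SE* = √(33.9546/9) = 1.9424
Margin = 1.282 × 1.9424 = 2.4902
Interval: 43.52 ± 2.4902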